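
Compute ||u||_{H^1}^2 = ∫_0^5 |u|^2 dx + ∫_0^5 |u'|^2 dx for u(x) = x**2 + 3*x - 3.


||u||_{H^1}^2 = 11215/6

The H^1 norm (squared) on an interval (0, L) is
  ||u||_{H^1}^2 = ∫_0^L u(x)^2 dx + ∫_0^L u'(x)^2 dx.
Compute u'(x) = 2*x + 3.
Then u(x)^2 = x**4 + 6*x**3 + 3*x**2 - 18*x + 9 and u'(x)^2 = 4*x**2 + 12*x + 9.
Integrate each monomial from 0 to 5 using ∫_0^5 c·x^n dx = c·5^(n+1)/(n+1):
  ∫_0^5 u(x)^2 dx = ∫_0^5 (x^4 + 6*x^3 + 3*x^2 - 18*x + 9) dx. Term by term:
    ∫_0^5 x^4 dx = 625;  ∫_0^5 6*x^3 dx = 1875/2;  ∫_0^5 3*x^2 dx = 125;
    ∫_0^5 -18*x dx = -225;  ∫_0^5 9 dx = 45.
  Sum: 625 + 1875/2 + 125 − 225 + 45 = 3015/2.
  ∫_0^5 u'(x)^2 dx = ∫_0^5 (4*x^2 + 12*x + 9) dx. Term by term:
    ∫_0^5 4*x^2 dx = 500/3;  ∫_0^5 12*x dx = 150;  ∫_0^5 9 dx = 45.
  Sum: 500/3 + 150 + 45 = 1085/3.
Adding: ||u||_{H^1}^2 = 3015/2 + 1085/3 = 11215/6.


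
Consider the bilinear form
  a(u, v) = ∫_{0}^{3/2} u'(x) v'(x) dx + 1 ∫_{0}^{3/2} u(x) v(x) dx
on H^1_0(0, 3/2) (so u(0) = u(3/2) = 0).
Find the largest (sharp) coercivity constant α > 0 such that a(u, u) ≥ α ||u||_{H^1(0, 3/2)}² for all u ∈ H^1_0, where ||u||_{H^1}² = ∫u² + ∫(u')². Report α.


α = 1

Coercivity of a(·,·) on H^1_0(0, 3/2) means a(u, u) ≥ α ||u||_{H^1}² for every u ∈ H^1_0.
The interval has length L = 3/2, and Poincaré/coercivity depend only on L. Here a(u, u) = ∫(u')² + (1)·∫u².
Here c = 1 ≥ 1, so a(u,u) = ∫(u')² + c∫u² ≥ ∫(u')² + ∫u² = ||u||_{H^1}², i.e. α = 1 works. No larger α is possible: a(u,u) ≥ α||u||_{H^1}² means (1−α)∫(u')² ≥ (α−c)∫u², and for the modes u_n = sin(nπ(x−x₀)/L) (x₀ the left endpoint) one has ∫u_n²/∫(u_n')² = (L/(nπ))² → 0, so a(u_n,u_n)/||u_n||_{H^1}² → 1. Hence the optimal constant is α = 1.
Therefore α = 1.


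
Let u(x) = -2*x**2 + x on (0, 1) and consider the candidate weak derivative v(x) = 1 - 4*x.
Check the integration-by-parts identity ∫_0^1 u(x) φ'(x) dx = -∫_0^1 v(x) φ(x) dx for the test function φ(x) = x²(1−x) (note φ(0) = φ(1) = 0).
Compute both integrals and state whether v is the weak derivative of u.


LHS = 7/60, RHS = 7/60. Yes, v = u' weakly.

u(x) = -2*x**2 + x, classical derivative u'(x) = 1 - 4*x.
φ(x) = x²(1−x), so φ'(x) = x*(2 - 3*x).
Note φ(0) = φ(1) = 0, so the boundary term u·φ vanishes.
LHS = ∫_0^1 u(x) φ'(x) dx = ∫_0^1 (6*x^4 - 7*x^3 + 2*x^2) dx. Term by term:
  ∫_0^1 6*x^4 dx = 6/5;  ∫_0^1 -7*x^3 dx = -7/4;  ∫_0^1 2*x^2 dx = 2/3.
Sum: 6/5 − 7/4 + 2/3 = 7/60.
So LHS = 7/60.
∫_0^1 v(x) φ(x) dx = ∫_0^1 (4*x^4 - 5*x^3 + x^2) dx. Term by term:
  ∫_0^1 4*x^4 dx = 4/5;  ∫_0^1 -5*x^3 dx = -5/4;  ∫_0^1 x^2 dx = 1/3.
Sum: 4/5 − 5/4 + 1/3 = -7/60.
So RHS = -∫_0^1 v(x) φ(x) dx = 7/60.
LHS = RHS, so the identity holds for this test φ.
Moreover u is smooth here and v(x) = u'(x) = 1 - 4*x pointwise, so the identity holds for every test function. Hence v is the weak derivative of u.


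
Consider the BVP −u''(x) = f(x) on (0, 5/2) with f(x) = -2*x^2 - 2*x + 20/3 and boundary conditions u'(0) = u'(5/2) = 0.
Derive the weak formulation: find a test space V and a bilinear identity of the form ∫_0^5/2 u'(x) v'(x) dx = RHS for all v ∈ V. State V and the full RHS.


V = H^1(0, 5/2) (no boundary constraint on v; u is determined up to an additive constant); weak form: ∫_0^5/2 u'v' dx = ∫_0^5/2 (-2*x^2 - 2*x + 20/3) v dx for all v ∈ V.

Multiply both sides by a test function v and integrate from 0 to 5/2:
  ∫_0^5/2 −u''(x) v(x) dx = ∫_0^5/2 f(x) v(x) dx.
Integrate the LHS by parts once:
  ∫_0^5/2 −u'' v dx = −[u'(x) v(x)]_0^5/2 + ∫_0^5/2 u'(x) v'(x) dx.
Thus ∫_0^5/2 u'(x) v'(x) dx = ∫_0^5/2 f(x) v(x) dx + [u'(x) v(x)]_0^5/2.
Choose V so that boundary terms are either known or forced to vanish.
u has homogeneous Neumann: u'(0) = u'(5/2) = 0. So [u' v]_0^5/2 = 0·v(5/2) − 0·v(0) = 0 for any v; take V = H^1(0, 5/2).
Weak formulation: find u (satisfying any essential BC) such that ∫_0^5/2 u'(x) v'(x) dx = ∫_0^5/2 f v dx for all v ∈ V (homogeneous Neumann, so boundary terms vanish).
Substituting f(x) = -2*x^2 - 2*x + 20/3, the right-hand side is ∫_0^5/2 (-2*x^2 - 2*x + 20/3) v dx.
Compatibility check (pure Neumann): taking v ≡ 1 ∈ V gives 0 = ∫_0^5/2 f dx + (0) − (0), i.e. ∫_0^5/2 f dx must equal u'(0) − u'(5/2) = 0. Indeed ∫_0^5/2 (-2*x^2 - 2*x + 20/3) dx = 0, so the data are compatible. The solution is then unique only up to an additive constant (fix it e.g. by requiring ∫_0^5/2 u dx = 0).


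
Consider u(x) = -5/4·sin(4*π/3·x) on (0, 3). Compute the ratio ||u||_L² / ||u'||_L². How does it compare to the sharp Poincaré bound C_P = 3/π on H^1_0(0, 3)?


||u||_L² / ||u'||_L² = 3/(4*π) < C_P = 3/π.

u(x) = -5/4·sin(4*π/3·x), so u'(x) = -5*π*cos(4*π*x/3)/3.
Writing u(x) = A·sin(kπx/L) with A = -5/4 and k = 4, use ∫_0^L sin²(kπx/L) dx = L/2 and ∫_0^L cos²(kπx/L) dx = L/2.
u² = 25/16·sin²(4*π/3·x) and (u')² = 25*π^2/9·cos²(4*π/3·x), and each of sin², cos² integrates to L/2 = 3/2 over (0, 3).
∫_0^3 u² dx = 75/32, so ||u||_L² = 5*sqrt(6)/8.
∫_0^3 (u')² dx = 25*π^2/6, so ||u'||_L² = 5*sqrt(6)*π/6.
Ratio ||u||_L² / ||u'||_L² = 3/(4*π).
Sharp Poincaré constant on H^1_0(0, 3) is C_P = L/π = 3/π, achieved by sin(π/3·x).
This is the k = 4 harmonic; the ratio L/(kπ) is strictly less than C_P = L/π, consistent with the sharp inequality ||u||_L² ≤ C_P ||u'||_L².


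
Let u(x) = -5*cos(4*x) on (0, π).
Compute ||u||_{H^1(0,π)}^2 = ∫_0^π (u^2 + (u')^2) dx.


||u||_{H^1(0,π)}^2 = 425*π/2

u'(x) = 20*sin(4*x).
Expand u² and (u')² and integrate term by term on (0, π), using: for integers n ≥ 1, ∫_0^π sin²(nx) dx = ∫_0^π cos²(nx) dx = π/2; for n ≠ n', ∫_0^π sin(nx)sin(n'x) dx = ∫_0^π cos(nx)cos(n'x) dx = 0; and by product-to-sum, ∫_0^π sin(nx)cos(n'x) dx = ½∫_0^π [sin((n+n')x) + sin((n−n')x)] dx, which is 0 when n+n' is even and 2n/(n²−n'²) when n+n' is odd (it need not vanish on (0, π)).
  u² squared terms: (-5)²·∫cos(4x)² dx = 25·π/2 = 25*π/2.
  So ∫_0^π u² dx = 25*π/2.
  (u')² squared terms: (20)²·∫sin(4x)² dx = 400·π/2 = 200*π.
  So ∫_0^π (u')² dx = 200*π.
||u||_{H^1}^2 = (25*π/2) + (200*π) = 425*π/2.


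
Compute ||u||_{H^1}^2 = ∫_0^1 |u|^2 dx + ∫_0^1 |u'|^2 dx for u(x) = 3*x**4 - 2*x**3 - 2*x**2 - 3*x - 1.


||u||_{H^1}^2 = 391/14

The H^1 norm (squared) on an interval (0, L) is
  ||u||_{H^1}^2 = ∫_0^L u(x)^2 dx + ∫_0^L u'(x)^2 dx.
Compute u'(x) = 12*x**3 - 6*x**2 - 4*x - 3.
Then u(x)^2 = 9*x**8 - 12*x**7 - 8*x**6 - 10*x**5 + 10*x**4 + 16*x**3 + 13*x**2 + 6*x + 1 and u'(x)^2 = 144*x**6 - 144*x**5 - 60*x**4 - 24*x**3 + 52*x**2 + 24*x + 9.
Integrate each monomial from 0 to 1 using ∫_0^1 c·x^n dx = c·1^(n+1)/(n+1):
  ∫_0^1 u(x)^2 dx = ∫_0^1 (9*x^8 - 12*x^7 - 8*x^6 - 10*x^5 + 10*x^4 + 16*x^3 + 13*x^2 + 6*x + 1) dx. Term by term:
    ∫_0^1 9*x^8 dx = 1;  ∫_0^1 -12*x^7 dx = -3/2;  ∫_0^1 -8*x^6 dx = -8/7;
    ∫_0^1 -10*x^5 dx = -5/3;  ∫_0^1 10*x^4 dx = 2;  ∫_0^1 16*x^3 dx = 4;
    ∫_0^1 13*x^2 dx = 13/3;  ∫_0^1 6*x dx = 3;  ∫_0^1 1 dx = 1.
  Sum: 1 − 3/2 − 8/7 − 5/3 + 2 + 4 + 13/3 + 3 + 1 = 463/42.
  ∫_0^1 u'(x)^2 dx = ∫_0^1 (144*x^6 - 144*x^5 - 60*x^4 - 24*x^3 + 52*x^2 + 24*x + 9) dx. Term by term:
    ∫_0^1 144*x^6 dx = 144/7;  ∫_0^1 -144*x^5 dx = -24;  ∫_0^1 -60*x^4 dx = -12;
    ∫_0^1 -24*x^3 dx = -6;  ∫_0^1 52*x^2 dx = 52/3;  ∫_0^1 24*x dx = 12;
    ∫_0^1 9 dx = 9.
  Sum: 144/7 − 24 − 12 − 6 + 52/3 + 12 + 9 = 355/21.
Adding: ||u||_{H^1}^2 = 463/42 + 355/21 = 391/14.


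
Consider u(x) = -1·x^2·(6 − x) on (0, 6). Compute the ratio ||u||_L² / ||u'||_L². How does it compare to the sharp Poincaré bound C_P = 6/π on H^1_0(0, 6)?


||u||_L² / ||u'||_L² = 3*sqrt(14)/7 < C_P = 6/π.

u(x) = -1·x^2·(6 − x), so u'(x) = 3*x*(x - 4).
u(x) = -1·x^2·(6 − x) vanishes at x = 0 and x = 6, so u ∈ H^1_0(0, 6). Differentiate via the product rule and integrate the resulting polynomials term by term.
  ∫_0^6 u² dx = ∫_0^6 (x^6 - 12*x^5 + 36*x^4) dx. Term by term:
    ∫_0^6 x^6 dx = 279936/7;  ∫_0^6 -12*x^5 dx = -93312;  ∫_0^6 36*x^4 dx = 279936/5.
  Sum: 279936/7 − 93312 + 279936/5 = 93312/35.
  ∫_0^6 (u')² dx = ∫_0^6 (9*x^4 - 72*x^3 + 144*x^2) dx. Term by term:
    ∫_0^6 9*x^4 dx = 69984/5;  ∫_0^6 -72*x^3 dx = -23328;  ∫_0^6 144*x^2 dx = 10368.
  Sum: 69984/5 − 23328 + 10368 = 5184/5.
∫_0^6 u² dx = 93312/35, so ||u||_L² = 216*sqrt(70)/35.
∫_0^6 (u')² dx = 5184/5, so ||u'||_L² = 72*sqrt(5)/5.
Ratio ||u||_L² / ||u'||_L² = 3*sqrt(14)/7.
Sharp Poincaré constant on H^1_0(0, 6) is C_P = L/π = 6/π, achieved by sin(π/6·x).
A polynomial bump cannot attain the sharp Poincaré constant (only the first sine eigenfunction does), so the ratio is strictly less than C_P, consistent with ||u||_L² ≤ C_P ||u'||_L².


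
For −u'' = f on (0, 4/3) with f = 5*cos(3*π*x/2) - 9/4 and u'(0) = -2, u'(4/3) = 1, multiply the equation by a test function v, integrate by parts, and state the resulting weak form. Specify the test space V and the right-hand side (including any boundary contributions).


V = H^1(0, 4/3) (v unrestricted at boundary; u is determined up to an additive constant); weak form: ∫_0^4/3 u'v' dx = ∫_0^4/3 (5*cos(3*π*x/2) - 9/4) v dx + v(4/3) + 2·v(0) for all v ∈ V.

Multiply both sides by a test function v and integrate from 0 to 4/3:
  ∫_0^4/3 −u''(x) v(x) dx = ∫_0^4/3 f(x) v(x) dx.
Integrate the LHS by parts once:
  ∫_0^4/3 −u'' v dx = −[u'(x) v(x)]_0^4/3 + ∫_0^4/3 u'(x) v'(x) dx.
Thus ∫_0^4/3 u'(x) v'(x) dx = ∫_0^4/3 f(x) v(x) dx + [u'(x) v(x)]_0^4/3.
Choose V so that boundary terms are either known or forced to vanish.
u has inhomogeneous Neumann u'(0) = -2, u'(4/3) = 1. [u' v]_0^4/3 = (1)·v(4/3) − (-2)·v(0) = v(4/3) + 2·v(0). Take V = H^1(0, 4/3); boundary term becomes part of RHS.
Weak formulation: find u (satisfying any essential BC) such that ∫_0^4/3 u'(x) v'(x) dx = ∫_0^4/3 f v dx + v(4/3) + 2·v(0) for all v ∈ V (Neumann data are natural BCs: they enter the RHS as boundary terms).
Substituting f(x) = 5*cos(3*π*x/2) - 9/4, the right-hand side is ∫_0^4/3 (5*cos(3*π*x/2) - 9/4) v dx + v(4/3) + 2·v(0).
Compatibility check (pure Neumann): taking v ≡ 1 ∈ V gives 0 = ∫_0^4/3 f dx + (1) − (-2), i.e. ∫_0^4/3 f dx must equal u'(0) − u'(4/3) = -3. Indeed ∫_0^4/3 (5*cos(3*π*x/2) - 9/4) dx = -3, so the data are compatible. The solution is then unique only up to an additive constant (fix it e.g. by requiring ∫_0^4/3 u dx = 0).


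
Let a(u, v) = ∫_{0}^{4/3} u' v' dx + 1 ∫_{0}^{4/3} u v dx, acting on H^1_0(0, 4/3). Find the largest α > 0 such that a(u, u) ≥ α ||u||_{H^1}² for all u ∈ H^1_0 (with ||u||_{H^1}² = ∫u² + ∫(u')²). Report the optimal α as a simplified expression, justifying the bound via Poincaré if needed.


α = 1

Coercivity of a(·,·) on H^1_0(0, 4/3) means a(u, u) ≥ α ||u||_{H^1}² for every u ∈ H^1_0.
The interval has length L = 4/3, and Poincaré/coercivity depend only on L. Here a(u, u) = ∫(u')² + (1)·∫u².
Here c = 1 ≥ 1, so a(u,u) = ∫(u')² + c∫u² ≥ ∫(u')² + ∫u² = ||u||_{H^1}², i.e. α = 1 works. No larger α is possible: a(u,u) ≥ α||u||_{H^1}² means (1−α)∫(u')² ≥ (α−c)∫u², and for the modes u_n = sin(nπ(x−x₀)/L) (x₀ the left endpoint) one has ∫u_n²/∫(u_n')² = (L/(nπ))² → 0, so a(u_n,u_n)/||u_n||_{H^1}² → 1. Hence the optimal constant is α = 1.
Therefore α = 1.


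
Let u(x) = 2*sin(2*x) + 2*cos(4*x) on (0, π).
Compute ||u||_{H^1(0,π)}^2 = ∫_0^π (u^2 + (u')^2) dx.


||u||_{H^1(0,π)}^2 = 44*π

u'(x) = -8*sin(4*x) + 4*cos(2*x).
Expand u² and (u')² and integrate term by term on (0, π), using: for integers n ≥ 1, ∫_0^π sin²(nx) dx = ∫_0^π cos²(nx) dx = π/2; for n ≠ n', ∫_0^π sin(nx)sin(n'x) dx = ∫_0^π cos(nx)cos(n'x) dx = 0; and by product-to-sum, ∫_0^π sin(nx)cos(n'x) dx = ½∫_0^π [sin((n+n')x) + sin((n−n')x)] dx, which is 0 when n+n' is even and 2n/(n²−n'²) when n+n' is odd (it need not vanish on (0, π)).
  u² squared terms: (2)²·∫cos(4x)² dx = 4·π/2 = 2*π;  (2)²·∫sin(2x)² dx = 4·π/2 = 2*π.
  u² cross terms: 2·(2)·(2)·∫cos(4x)·sin(2x) dx = 8·(0) = 0.
  So ∫_0^π u² dx = 2*π + 2*π + 0 = 4*π.
  (u')² squared terms: (-8)²·∫sin(4x)² dx = 64·π/2 = 32*π;  (4)²·∫cos(2x)² dx = 16·π/2 = 8*π.
  (u')² cross terms: 2·(-8)·(4)·∫sin(4x)·cos(2x) dx = -64·(0) = 0.
  So ∫_0^π (u')² dx = 32*π + 8*π + 0 = 40*π.
||u||_{H^1}^2 = (4*π) + (40*π) = 44*π.


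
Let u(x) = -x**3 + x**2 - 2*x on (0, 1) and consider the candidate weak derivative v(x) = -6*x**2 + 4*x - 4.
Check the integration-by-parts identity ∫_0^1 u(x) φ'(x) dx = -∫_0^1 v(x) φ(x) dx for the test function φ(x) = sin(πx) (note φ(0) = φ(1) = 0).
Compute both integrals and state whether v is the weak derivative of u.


LHS = -12/π^3 + 5/π, RHS = -24/π^3 + 10/π. No, v is not the weak derivative of u.

u(x) = -x**3 + x**2 - 2*x, classical derivative u'(x) = -3*x**2 + 2*x - 2.
φ(x) = sin(πx), so φ'(x) = π*cos(π*x).
Note φ(0) = φ(1) = 0, so the boundary term u·φ vanishes.
LHS = ∫_0^1 u(x) φ'(x) dx = ∫_0^1 (-π*x^3*cos(π*x) + π*x^2*cos(π*x) - 2*π*x*cos(π*x)) dx. Term by term:
  ∫_0^1 π*x^2*cos(π*x) dx = -2/π;  ∫_0^1 -π*x^3*cos(π*x) dx = -12/π^3 + 3/π;  ∫_0^1 -2*π*x*cos(π*x) dx = 4/π.
Sum: -2/π + -12/π^3 + 3/π + 4/π = -12/π^3 + 5/π.
So LHS = -12/π^3 + 5/π.
∫_0^1 v(x) φ(x) dx = ∫_0^1 (-6*x^2*sin(π*x) + 4*x*sin(π*x) - 4*sin(π*x)) dx. Term by term:
  ∫_0^1 -4*sin(π*x) dx = -8/π;  ∫_0^1 -6*x^2*sin(π*x) dx = -6/π + 24/π^3;  ∫_0^1 4*x*sin(π*x) dx = 4/π.
Sum: -8/π + -6/π + 24/π^3 + 4/π = -10/π + 24/π^3.
So RHS = -∫_0^1 v(x) φ(x) dx = -24/π^3 + 10/π.
LHS − RHS = -5/π + 12/π^3 ≠ 0, so the identity fails.
(For a valid weak derivative the identity must hold for EVERY test function, in particular this one. The failure shows v is NOT the weak derivative of u.)
Correct weak derivative would be u'(x) = -3*x**2 + 2*x - 2.


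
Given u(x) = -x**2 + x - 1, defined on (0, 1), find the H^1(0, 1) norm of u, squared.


||u||_{H^1}^2 = 31/30

The H^1 norm (squared) on an interval (0, L) is
  ||u||_{H^1}^2 = ∫_0^L u(x)^2 dx + ∫_0^L u'(x)^2 dx.
Compute u'(x) = 1 - 2*x.
Then u(x)^2 = x**4 - 2*x**3 + 3*x**2 - 2*x + 1 and u'(x)^2 = 4*x**2 - 4*x + 1.
Integrate each monomial from 0 to 1 using ∫_0^1 c·x^n dx = c·1^(n+1)/(n+1):
  ∫_0^1 u(x)^2 dx = ∫_0^1 (x^4 - 2*x^3 + 3*x^2 - 2*x + 1) dx. Term by term:
    ∫_0^1 x^4 dx = 1/5;  ∫_0^1 -2*x^3 dx = -1/2;  ∫_0^1 3*x^2 dx = 1;
    ∫_0^1 -2*x dx = -1;  ∫_0^1 1 dx = 1.
  Sum: 1/5 − 1/2 + 1 − 1 + 1 = 7/10.
  ∫_0^1 u'(x)^2 dx = ∫_0^1 (4*x^2 - 4*x + 1) dx. Term by term:
    ∫_0^1 4*x^2 dx = 4/3;  ∫_0^1 -4*x dx = -2;  ∫_0^1 1 dx = 1.
  Sum: 4/3 − 2 + 1 = 1/3.
Adding: ||u||_{H^1}^2 = 7/10 + 1/3 = 31/30.


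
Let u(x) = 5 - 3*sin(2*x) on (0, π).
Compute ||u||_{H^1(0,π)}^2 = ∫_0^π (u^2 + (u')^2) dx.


||u||_{H^1(0,π)}^2 = 95*π/2

u'(x) = -6*cos(2*x).
Expand u² and (u')² and integrate term by term on (0, π), using: for integers n ≥ 1, ∫_0^π sin²(nx) dx = ∫_0^π cos²(nx) dx = π/2; for n ≠ n', ∫_0^π sin(nx)sin(n'x) dx = ∫_0^π cos(nx)cos(n'x) dx = 0; and by product-to-sum, ∫_0^π sin(nx)cos(n'x) dx = ½∫_0^π [sin((n+n')x) + sin((n−n')x)] dx, which is 0 when n+n' is even and 2n/(n²−n'²) when n+n' is odd (it need not vanish on (0, π)). For the constant mode: ∫_0^π 1 dx = π, ∫_0^π cos(nx) dx = 0, ∫_0^π sin(nx) dx = (1−(−1)^n)/n.
  u² squared terms: (5)²·∫1 dx = 25·π = 25*π;  (-3)²·∫sin(2x)² dx = 9·π/2 = 9*π/2.
  u² cross terms: 2·(5)·(-3)·∫1·sin(2x) dx = -30·(0) = 0.
  So ∫_0^π u² dx = 25*π + 9*π/2 + 0 = 59*π/2.
  (u')² squared terms: (-6)²·∫cos(2x)² dx = 36·π/2 = 18*π.
  So ∫_0^π (u')² dx = 18*π.
||u||_{H^1}^2 = (59*π/2) + (18*π) = 95*π/2.


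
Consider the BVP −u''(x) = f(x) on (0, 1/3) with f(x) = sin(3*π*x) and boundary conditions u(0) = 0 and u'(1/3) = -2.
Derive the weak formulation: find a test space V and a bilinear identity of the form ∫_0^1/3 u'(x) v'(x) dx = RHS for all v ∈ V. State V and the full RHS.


V = {v ∈ H^1(0, 1/3) : v(0) = 0} (test functions vanish at x = 0 where u is specified); weak form: ∫_0^1/3 u'v' dx = ∫_0^1/3 (sin(3*π*x)) v dx − 2·v(1/3) for all v ∈ V.

Multiply both sides by a test function v and integrate from 0 to 1/3:
  ∫_0^1/3 −u''(x) v(x) dx = ∫_0^1/3 f(x) v(x) dx.
Integrate the LHS by parts once:
  ∫_0^1/3 −u'' v dx = −[u'(x) v(x)]_0^1/3 + ∫_0^1/3 u'(x) v'(x) dx.
Thus ∫_0^1/3 u'(x) v'(x) dx = ∫_0^1/3 f(x) v(x) dx + [u'(x) v(x)]_0^1/3.
Choose V so that boundary terms are either known or forced to vanish.
Mixed BC: u(0) = 0 (Dirichlet) and u'(1/3) = -2 (Neumann). Define V = {v ∈ H^1(0, 1/3) : v(0) = 0}. Then [u' v]_0^1/3 = u'(1/3)·v(1/3) − u'(0)·0 = − 2·v(1/3).
Weak formulation: find u (satisfying any essential BC) such that ∫_0^1/3 u'(x) v'(x) dx = ∫_0^1/3 f v dx − 2·v(1/3) for all v ∈ V (Dirichlet at 0 absorbed into V; Neumann datum at x = 1/3 contributes the boundary term).
Substituting f(x) = sin(3*π*x), the right-hand side is ∫_0^1/3 (sin(3*π*x)) v dx − 2·v(1/3).


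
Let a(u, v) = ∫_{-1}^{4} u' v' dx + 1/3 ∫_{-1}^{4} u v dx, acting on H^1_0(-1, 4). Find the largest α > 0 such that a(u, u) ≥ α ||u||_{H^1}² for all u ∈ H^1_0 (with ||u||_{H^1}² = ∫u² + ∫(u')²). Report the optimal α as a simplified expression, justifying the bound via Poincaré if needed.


α = (25/3 + π^2)/(π^2 + 25)

Coercivity of a(·,·) on H^1_0(-1, 4) means a(u, u) ≥ α ||u||_{H^1}² for every u ∈ H^1_0.
The interval has length L = 5, and Poincaré/coercivity depend only on L. Here a(u, u) = ∫(u')² + (1/3)·∫u².
Here 0 < c = 1/3 < 1. The condition a(u,u) ≥ α||u||_{H^1}² reads (1−α)∫(u')² ≥ (α−c)∫u². Any admissible α is ≤ 1 (rapidly oscillating u have ∫u²/∫(u')² → 0), and α = 1 would force 0 ≥ (1−c)∫u², impossible since c < 1; so 1−α > 0. By the sharp Poincaré inequality on H^1_0 of an interval of length L, ∫(u')² ≥ (π/L)²∫u² with equality for the first sine mode sin(π(x−x₀)/L) (x₀ the left endpoint), so the inequality holds for all u iff (1−α)(π/L)² ≥ α − c, i.e. α ≤ ((π/L)² + c)/((π/L)² + 1) = (1 + c(L/π)²)/(1 + (L/π)²). With (π/L)² = π^2/25 and c = 1/3, the largest admissible constant is α = ((π/L)² + c)/((π/L)² + 1).
Simplifying, α = (25/3 + π^2)/(π^2 + 25).


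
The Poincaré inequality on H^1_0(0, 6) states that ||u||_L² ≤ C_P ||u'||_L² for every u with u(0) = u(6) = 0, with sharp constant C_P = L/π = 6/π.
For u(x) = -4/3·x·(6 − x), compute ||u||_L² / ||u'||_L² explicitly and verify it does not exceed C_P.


||u||_L² / ||u'||_L² = 3*sqrt(10)/5 < C_P = 6/π.

u(x) = -4/3·x·(6 − x), so u'(x) = 8*x/3 - 8.
u(x) = -4/3·x·(6 − x) vanishes at x = 0 and x = 6, so u ∈ H^1_0(0, 6). Differentiate via the product rule and integrate the resulting polynomials term by term.
  ∫_0^6 u² dx = ∫_0^6 (16*x^4/9 - 64*x^3/3 + 64*x^2) dx. Term by term:
    ∫_0^6 16*x^4/9 dx = 13824/5;  ∫_0^6 -64*x^3/3 dx = -6912;  ∫_0^6 64*x^2 dx = 4608.
  Sum: 13824/5 − 6912 + 4608 = 2304/5.
  ∫_0^6 (u')² dx = ∫_0^6 (64*x^2/9 - 128*x/3 + 64) dx. Term by term:
    ∫_0^6 64*x^2/9 dx = 512;  ∫_0^6 -128*x/3 dx = -768;  ∫_0^6 64 dx = 384.
  Sum: 512 − 768 + 384 = 128.
∫_0^6 u² dx = 2304/5, so ||u||_L² = 48*sqrt(5)/5.
∫_0^6 (u')² dx = 128, so ||u'||_L² = 8*sqrt(2).
Ratio ||u||_L² / ||u'||_L² = 3*sqrt(10)/5.
Sharp Poincaré constant on H^1_0(0, 6) is C_P = L/π = 6/π, achieved by sin(π/6·x).
A polynomial bump cannot attain the sharp Poincaré constant (only the first sine eigenfunction does), so the ratio is strictly less than C_P, consistent with ||u||_L² ≤ C_P ||u'||_L².


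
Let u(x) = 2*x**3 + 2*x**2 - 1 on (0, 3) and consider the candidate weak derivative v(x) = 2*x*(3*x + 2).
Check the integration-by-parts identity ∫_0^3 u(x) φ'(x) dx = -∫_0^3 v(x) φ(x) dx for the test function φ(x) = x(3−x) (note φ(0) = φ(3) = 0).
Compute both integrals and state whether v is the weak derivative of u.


LHS = -999/10, RHS = -999/10. Yes, v = u' weakly.

u(x) = 2*x**3 + 2*x**2 - 1, classical derivative u'(x) = 6*x**2 + 4*x.
φ(x) = x(3−x), so φ'(x) = 3 - 2*x.
Note φ(0) = φ(3) = 0, so the boundary term u·φ vanishes.
LHS = ∫_0^3 u(x) φ'(x) dx = ∫_0^3 (-4*x^4 + 2*x^3 + 6*x^2 + 2*x - 3) dx. Term by term:
  ∫_0^3 -4*x^4 dx = -972/5;  ∫_0^3 2*x^3 dx = 81/2;  ∫_0^3 6*x^2 dx = 54;
  ∫_0^3 2*x dx = 9;  ∫_0^3 -3 dx = -9.
Sum: -972/5 + 81/2 + 54 + 9 − 9 = -999/10.
So LHS = -999/10.
∫_0^3 v(x) φ(x) dx = ∫_0^3 (-6*x^4 + 14*x^3 + 12*x^2) dx. Term by term:
  ∫_0^3 -6*x^4 dx = -1458/5;  ∫_0^3 14*x^3 dx = 567/2;  ∫_0^3 12*x^2 dx = 108.
Sum: -1458/5 + 567/2 + 108 = 999/10.
So RHS = -∫_0^3 v(x) φ(x) dx = -999/10.
LHS = RHS, so the identity holds for this test φ.
Moreover u is smooth here and v(x) = u'(x) = 6*x**2 + 4*x pointwise, so the identity holds for every test function. Hence v is the weak derivative of u.


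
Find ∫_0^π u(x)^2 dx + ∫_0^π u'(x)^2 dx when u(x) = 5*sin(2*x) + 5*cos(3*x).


||u||_{H^1(0,π)}^2 = -400 + 375*π/2

u'(x) = -15*sin(3*x) + 10*cos(2*x).
Expand u² and (u')² and integrate term by term on (0, π), using: for integers n ≥ 1, ∫_0^π sin²(nx) dx = ∫_0^π cos²(nx) dx = π/2; for n ≠ n', ∫_0^π sin(nx)sin(n'x) dx = ∫_0^π cos(nx)cos(n'x) dx = 0; and by product-to-sum, ∫_0^π sin(nx)cos(n'x) dx = ½∫_0^π [sin((n+n')x) + sin((n−n')x)] dx, which is 0 when n+n' is even and 2n/(n²−n'²) when n+n' is odd (it need not vanish on (0, π)).
  u² squared terms: (5)²·∫cos(3x)² dx = 25·π/2 = 25*π/2;  (5)²·∫sin(2x)² dx = 25·π/2 = 25*π/2.
  u² cross terms: 2·(5)·(5)·∫cos(3x)·sin(2x) dx = 50·(-4/5) = -40.
  So ∫_0^π u² dx = 25*π/2 + 25*π/2 − 40 = -40 + 25*π.
  (u')² squared terms: (-15)²·∫sin(3x)² dx = 225·π/2 = 225*π/2;  (10)²·∫cos(2x)² dx = 100·π/2 = 50*π.
  (u')² cross terms: 2·(-15)·(10)·∫sin(3x)·cos(2x) dx = -300·(6/5) = -360.
  So ∫_0^π (u')² dx = 225*π/2 + 50*π − 360 = -360 + 325*π/2.
||u||_{H^1}^2 = (-40 + 25*π) + (-360 + 325*π/2) = -400 + 375*π/2.


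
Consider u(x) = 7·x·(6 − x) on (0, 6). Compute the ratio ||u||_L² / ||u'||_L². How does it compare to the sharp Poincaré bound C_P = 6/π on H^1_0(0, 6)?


||u||_L² / ||u'||_L² = 3*sqrt(10)/5 < C_P = 6/π.

u(x) = 7·x·(6 − x), so u'(x) = 42 - 14*x.
u(x) = 7·x·(6 − x) vanishes at x = 0 and x = 6, so u ∈ H^1_0(0, 6). Differentiate via the product rule and integrate the resulting polynomials term by term.
  ∫_0^6 u² dx = ∫_0^6 (49*x^4 - 588*x^3 + 1764*x^2) dx. Term by term:
    ∫_0^6 49*x^4 dx = 381024/5;  ∫_0^6 -588*x^3 dx = -190512;  ∫_0^6 1764*x^2 dx = 127008.
  Sum: 381024/5 − 190512 + 127008 = 63504/5.
  ∫_0^6 (u')² dx = ∫_0^6 (196*x^2 - 1176*x + 1764) dx. Term by term:
    ∫_0^6 196*x^2 dx = 14112;  ∫_0^6 -1176*x dx = -21168;  ∫_0^6 1764 dx = 10584.
  Sum: 14112 − 21168 + 10584 = 3528.
∫_0^6 u² dx = 63504/5, so ||u||_L² = 252*sqrt(5)/5.
∫_0^6 (u')² dx = 3528, so ||u'||_L² = 42*sqrt(2).
Ratio ||u||_L² / ||u'||_L² = 3*sqrt(10)/5.
Sharp Poincaré constant on H^1_0(0, 6) is C_P = L/π = 6/π, achieved by sin(π/6·x).
A polynomial bump cannot attain the sharp Poincaré constant (only the first sine eigenfunction does), so the ratio is strictly less than C_P, consistent with ||u||_L² ≤ C_P ||u'||_L².


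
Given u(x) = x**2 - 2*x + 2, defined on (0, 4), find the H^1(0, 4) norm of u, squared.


||u||_{H^1}^2 = 544/5

The H^1 norm (squared) on an interval (0, L) is
  ||u||_{H^1}^2 = ∫_0^L u(x)^2 dx + ∫_0^L u'(x)^2 dx.
Compute u'(x) = 2*x - 2.
Then u(x)^2 = x**4 - 4*x**3 + 8*x**2 - 8*x + 4 and u'(x)^2 = 4*x**2 - 8*x + 4.
Integrate each monomial from 0 to 4 using ∫_0^4 c·x^n dx = c·4^(n+1)/(n+1):
  ∫_0^4 u(x)^2 dx = ∫_0^4 (x^4 - 4*x^3 + 8*x^2 - 8*x + 4) dx. Term by term:
    ∫_0^4 x^4 dx = 1024/5;  ∫_0^4 -4*x^3 dx = -256;  ∫_0^4 8*x^2 dx = 512/3;
    ∫_0^4 -8*x dx = -64;  ∫_0^4 4 dx = 16.
  Sum: 1024/5 − 256 + 512/3 − 64 + 16 = 1072/15.
  ∫_0^4 u'(x)^2 dx = ∫_0^4 (4*x^2 - 8*x + 4) dx. Term by term:
    ∫_0^4 4*x^2 dx = 256/3;  ∫_0^4 -8*x dx = -64;  ∫_0^4 4 dx = 16.
  Sum: 256/3 − 64 + 16 = 112/3.
Adding: ||u||_{H^1}^2 = 1072/15 + 112/3 = 544/5.


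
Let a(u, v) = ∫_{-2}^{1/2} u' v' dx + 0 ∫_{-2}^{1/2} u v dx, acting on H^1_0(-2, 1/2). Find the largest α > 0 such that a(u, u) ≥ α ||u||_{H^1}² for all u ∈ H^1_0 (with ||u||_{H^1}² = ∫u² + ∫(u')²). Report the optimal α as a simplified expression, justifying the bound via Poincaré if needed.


α = 4*π^2/(25 + 4*π^2)

Coercivity of a(·,·) on H^1_0(-2, 1/2) means a(u, u) ≥ α ||u||_{H^1}² for every u ∈ H^1_0.
The interval has length L = 5/2, and Poincaré/coercivity depend only on L. Here a(u, u) = ∫(u')² + (0)·∫u².
Here c = 0, so a(u,u) = ∫(u')² alone. The condition a(u,u) ≥ α||u||_{H^1}² reads (1−α)∫(u')² ≥ (α−c)∫u². Any admissible α is ≤ 1 (rapidly oscillating u have ∫u²/∫(u')² → 0), and α = 1 would force 0 ≥ (1−c)∫u², impossible since c < 1; so 1−α > 0. By the sharp Poincaré inequality on H^1_0 of an interval of length L, ∫(u')² ≥ (π/L)²∫u² with equality for the first sine mode sin(π(x−x₀)/L) (x₀ the left endpoint), so the inequality holds for all u iff (1−α)(π/L)² ≥ α − c, i.e. α ≤ ((π/L)² + c)/((π/L)² + 1) = (1 + c(L/π)²)/(1 + (L/π)²). (Direct route, valid since c ≤ 0: Poincaré gives c∫u² ≥ c(L/π)²∫(u')², so a(u,u) ≥ (1 + c(L/π)²)∫(u')², while ||u||_{H^1}² ≤ (1 + (L/π)²)∫(u')²; dividing yields the same α.) With (π/L)² = 4*π^2/25 and c = 0, the largest admissible constant is α = ((π/L)² + c)/((π/L)² + 1).
Simplifying, α = 4*π^2/(25 + 4*π^2).


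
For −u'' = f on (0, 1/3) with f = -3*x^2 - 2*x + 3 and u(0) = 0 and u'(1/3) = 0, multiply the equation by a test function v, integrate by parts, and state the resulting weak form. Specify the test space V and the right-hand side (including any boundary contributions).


V = {v ∈ H^1(0, 1/3) : v(0) = 0} (test functions vanish at x = 0 where u is specified); weak form: ∫_0^1/3 u'v' dx = ∫_0^1/3 (-3*x^2 - 2*x + 3) v dx for all v ∈ V.

Multiply both sides by a test function v and integrate from 0 to 1/3:
  ∫_0^1/3 −u''(x) v(x) dx = ∫_0^1/3 f(x) v(x) dx.
Integrate the LHS by parts once:
  ∫_0^1/3 −u'' v dx = −[u'(x) v(x)]_0^1/3 + ∫_0^1/3 u'(x) v'(x) dx.
Thus ∫_0^1/3 u'(x) v'(x) dx = ∫_0^1/3 f(x) v(x) dx + [u'(x) v(x)]_0^1/3.
Choose V so that boundary terms are either known or forced to vanish.
Mixed BC: u(0) = 0 (Dirichlet) and u'(1/3) = 0 (Neumann). Define V = {v ∈ H^1(0, 1/3) : v(0) = 0}. Then [u' v]_0^1/3 = u'(1/3)·v(1/3) − u'(0)·0 = 0.
Weak formulation: find u (satisfying any essential BC) such that ∫_0^1/3 u'(x) v'(x) dx = ∫_0^1/3 f v dx for all v ∈ V (Dirichlet at 0 absorbed into V; the Neumann datum at x = 1/3 is zero, so no boundary term remains).
Substituting f(x) = -3*x^2 - 2*x + 3, the right-hand side is ∫_0^1/3 (-3*x^2 - 2*x + 3) v dx.


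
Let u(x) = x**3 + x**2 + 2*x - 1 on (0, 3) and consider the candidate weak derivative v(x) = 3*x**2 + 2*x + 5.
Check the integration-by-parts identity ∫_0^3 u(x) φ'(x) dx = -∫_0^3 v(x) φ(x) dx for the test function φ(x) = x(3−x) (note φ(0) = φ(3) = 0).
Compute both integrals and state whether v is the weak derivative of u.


LHS = -1179/20, RHS = -1449/20. No, v is not the weak derivative of u.

u(x) = x**3 + x**2 + 2*x - 1, classical derivative u'(x) = 3*x**2 + 2*x + 2.
φ(x) = x(3−x), so φ'(x) = 3 - 2*x.
Note φ(0) = φ(3) = 0, so the boundary term u·φ vanishes.
LHS = ∫_0^3 u(x) φ'(x) dx = ∫_0^3 (-2*x^4 + x^3 - x^2 + 8*x - 3) dx. Term by term:
  ∫_0^3 -2*x^4 dx = -486/5;  ∫_0^3 x^3 dx = 81/4;  ∫_0^3 -x^2 dx = -9;
  ∫_0^3 8*x dx = 36;  ∫_0^3 -3 dx = -9.
Sum: -486/5 + 81/4 − 9 + 36 − 9 = -1179/20.
So LHS = -1179/20.
∫_0^3 v(x) φ(x) dx = ∫_0^3 (-3*x^4 + 7*x^3 + x^2 + 15*x) dx. Term by term:
  ∫_0^3 -3*x^4 dx = -729/5;  ∫_0^3 7*x^3 dx = 567/4;  ∫_0^3 x^2 dx = 9;
  ∫_0^3 15*x dx = 135/2.
Sum: -729/5 + 567/4 + 9 + 135/2 = 1449/20.
So RHS = -∫_0^3 v(x) φ(x) dx = -1449/20.
LHS − RHS = 27/2 ≠ 0, so the identity fails.
(For a valid weak derivative the identity must hold for EVERY test function, in particular this one. The failure shows v is NOT the weak derivative of u.)
Correct weak derivative would be u'(x) = 3*x**2 + 2*x + 2.


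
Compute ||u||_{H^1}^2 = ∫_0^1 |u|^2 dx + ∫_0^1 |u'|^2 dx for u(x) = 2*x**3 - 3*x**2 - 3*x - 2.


||u||_{H^1}^2 = 2357/70

The H^1 norm (squared) on an interval (0, L) is
  ||u||_{H^1}^2 = ∫_0^L u(x)^2 dx + ∫_0^L u'(x)^2 dx.
Compute u'(x) = 6*x**2 - 6*x - 3.
Then u(x)^2 = 4*x**6 - 12*x**5 - 3*x**4 + 10*x**3 + 21*x**2 + 12*x + 4 and u'(x)^2 = 36*x**4 - 72*x**3 + 36*x + 9.
Integrate each monomial from 0 to 1 using ∫_0^1 c·x^n dx = c·1^(n+1)/(n+1):
  ∫_0^1 u(x)^2 dx = ∫_0^1 (4*x^6 - 12*x^5 - 3*x^4 + 10*x^3 + 21*x^2 + 12*x + 4) dx. Term by term:
    ∫_0^1 4*x^6 dx = 4/7;  ∫_0^1 -12*x^5 dx = -2;  ∫_0^1 -3*x^4 dx = -3/5;
    ∫_0^1 10*x^3 dx = 5/2;  ∫_0^1 21*x^2 dx = 7;  ∫_0^1 12*x dx = 6;
    ∫_0^1 4 dx = 4.
  Sum: 4/7 − 2 − 3/5 + 5/2 + 7 + 6 + 4 = 1223/70.
  ∫_0^1 u'(x)^2 dx = ∫_0^1 (36*x^4 - 72*x^3 + 36*x + 9) dx. Term by term:
    ∫_0^1 36*x^4 dx = 36/5;  ∫_0^1 -72*x^3 dx = -18;  ∫_0^1 36*x dx = 18;
    ∫_0^1 9 dx = 9.
  Sum: 36/5 − 18 + 18 + 9 = 81/5.
Adding: ||u||_{H^1}^2 = 1223/70 + 81/5 = 2357/70.


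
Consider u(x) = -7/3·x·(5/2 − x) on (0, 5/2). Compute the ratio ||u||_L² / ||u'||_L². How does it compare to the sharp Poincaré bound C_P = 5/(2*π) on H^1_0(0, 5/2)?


||u||_L² / ||u'||_L² = sqrt(10)/4 < C_P = 5/(2*π).

u(x) = -7/3·x·(5/2 − x), so u'(x) = 14*x/3 - 35/6.
u(x) = -7/3·x·(5/2 − x) vanishes at x = 0 and x = 5/2, so u ∈ H^1_0(0, 5/2). Differentiate via the product rule and integrate the resulting polynomials term by term.
  ∫_0^5/2 u² dx = ∫_0^5/2 (49*x^4/9 - 245*x^3/9 + 1225*x^2/36) dx. Term by term:
    ∫_0^5/2 49*x^4/9 dx = 30625/288;  ∫_0^5/2 -245*x^3/9 dx = -153125/576;  ∫_0^5/2 1225*x^2/36 dx = 153125/864.
  Sum: 30625/288 − 153125/576 + 153125/864 = 30625/1728.
  ∫_0^5/2 (u')² dx = ∫_0^5/2 (196*x^2/9 - 490*x/9 + 1225/36) dx. Term by term:
    ∫_0^5/2 196*x^2/9 dx = 6125/54;  ∫_0^5/2 -490*x/9 dx = -6125/36;  ∫_0^5/2 1225/36 dx = 6125/72.
  Sum: 6125/54 − 6125/36 + 6125/72 = 6125/216.
∫_0^5/2 u² dx = 30625/1728, so ||u||_L² = 175*sqrt(3)/72.
∫_0^5/2 (u')² dx = 6125/216, so ||u'||_L² = 35*sqrt(30)/36.
Ratio ||u||_L² / ||u'||_L² = sqrt(10)/4.
Sharp Poincaré constant on H^1_0(0, 5/2) is C_P = L/π = 5/(2*π), achieved by sin(2*π/5·x).
A polynomial bump cannot attain the sharp Poincaré constant (only the first sine eigenfunction does), so the ratio is strictly less than C_P, consistent with ||u||_L² ≤ C_P ||u'||_L².


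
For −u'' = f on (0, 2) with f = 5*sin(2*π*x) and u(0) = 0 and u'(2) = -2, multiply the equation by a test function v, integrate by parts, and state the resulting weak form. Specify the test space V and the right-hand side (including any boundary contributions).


V = {v ∈ H^1(0, 2) : v(0) = 0} (test functions vanish at x = 0 where u is specified); weak form: ∫_0^2 u'v' dx = ∫_0^2 (5*sin(2*π*x)) v dx − 2·v(2) for all v ∈ V.

Multiply both sides by a test function v and integrate from 0 to 2:
  ∫_0^2 −u''(x) v(x) dx = ∫_0^2 f(x) v(x) dx.
Integrate the LHS by parts once:
  ∫_0^2 −u'' v dx = −[u'(x) v(x)]_0^2 + ∫_0^2 u'(x) v'(x) dx.
Thus ∫_0^2 u'(x) v'(x) dx = ∫_0^2 f(x) v(x) dx + [u'(x) v(x)]_0^2.
Choose V so that boundary terms are either known or forced to vanish.
Mixed BC: u(0) = 0 (Dirichlet) and u'(2) = -2 (Neumann). Define V = {v ∈ H^1(0, 2) : v(0) = 0}. Then [u' v]_0^2 = u'(2)·v(2) − u'(0)·0 = − 2·v(2).
Weak formulation: find u (satisfying any essential BC) such that ∫_0^2 u'(x) v'(x) dx = ∫_0^2 f v dx − 2·v(2) for all v ∈ V (Dirichlet at 0 absorbed into V; Neumann datum at x = 2 contributes the boundary term).
Substituting f(x) = 5*sin(2*π*x), the right-hand side is ∫_0^2 (5*sin(2*π*x)) v dx − 2·v(2).


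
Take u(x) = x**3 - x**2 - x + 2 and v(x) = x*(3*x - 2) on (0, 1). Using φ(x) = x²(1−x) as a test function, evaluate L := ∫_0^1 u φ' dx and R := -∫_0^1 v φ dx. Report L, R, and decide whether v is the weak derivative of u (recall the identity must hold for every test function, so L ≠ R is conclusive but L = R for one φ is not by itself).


LHS = 1/12, RHS = 0. No, v is not the weak derivative of u.

u(x) = x**3 - x**2 - x + 2, classical derivative u'(x) = 3*x**2 - 2*x - 1.
φ(x) = x²(1−x), so φ'(x) = x*(2 - 3*x).
Note φ(0) = φ(1) = 0, so the boundary term u·φ vanishes.
LHS = ∫_0^1 u(x) φ'(x) dx = ∫_0^1 (-3*x^5 + 5*x^4 + x^3 - 8*x^2 + 4*x) dx. Term by term:
  ∫_0^1 -3*x^5 dx = -1/2;  ∫_0^1 5*x^4 dx = 1;  ∫_0^1 x^3 dx = 1/4;
  ∫_0^1 -8*x^2 dx = -8/3;  ∫_0^1 4*x dx = 2.
Sum: -1/2 + 1 + 1/4 − 8/3 + 2 = 1/12.
So LHS = 1/12.
∫_0^1 v(x) φ(x) dx = ∫_0^1 (-3*x^5 + 5*x^4 - 2*x^3) dx. Term by term:
  ∫_0^1 -3*x^5 dx = -1/2;  ∫_0^1 5*x^4 dx = 1;  ∫_0^1 -2*x^3 dx = -1/2.
Sum: -1/2 + 1 − 1/2 = 0.
So RHS = -∫_0^1 v(x) φ(x) dx = 0.
LHS − RHS = 1/12 ≠ 0, so the identity fails.
(For a valid weak derivative the identity must hold for EVERY test function, in particular this one. The failure shows v is NOT the weak derivative of u.)
Correct weak derivative would be u'(x) = 3*x**2 - 2*x - 1.


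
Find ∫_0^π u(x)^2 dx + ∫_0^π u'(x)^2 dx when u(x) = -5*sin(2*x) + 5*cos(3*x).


||u||_{H^1(0,π)}^2 = 400 + 375*π/2

u'(x) = -15*sin(3*x) - 10*cos(2*x).
Expand u² and (u')² and integrate term by term on (0, π), using: for integers n ≥ 1, ∫_0^π sin²(nx) dx = ∫_0^π cos²(nx) dx = π/2; for n ≠ n', ∫_0^π sin(nx)sin(n'x) dx = ∫_0^π cos(nx)cos(n'x) dx = 0; and by product-to-sum, ∫_0^π sin(nx)cos(n'x) dx = ½∫_0^π [sin((n+n')x) + sin((n−n')x)] dx, which is 0 when n+n' is even and 2n/(n²−n'²) when n+n' is odd (it need not vanish on (0, π)).
  u² squared terms: (-5)²·∫sin(2x)² dx = 25·π/2 = 25*π/2;  (5)²·∫cos(3x)² dx = 25·π/2 = 25*π/2.
  u² cross terms: 2·(-5)·(5)·∫sin(2x)·cos(3x) dx = -50·(-4/5) = 40.
  So ∫_0^π u² dx = 25*π/2 + 25*π/2 + 40 = 40 + 25*π.
  (u')² squared terms: (-15)²·∫sin(3x)² dx = 225·π/2 = 225*π/2;  (-10)²·∫cos(2x)² dx = 100·π/2 = 50*π.
  (u')² cross terms: 2·(-15)·(-10)·∫sin(3x)·cos(2x) dx = 300·(6/5) = 360.
  So ∫_0^π (u')² dx = 225*π/2 + 50*π + 360 = 360 + 325*π/2.
||u||_{H^1}^2 = (40 + 25*π) + (360 + 325*π/2) = 400 + 375*π/2.


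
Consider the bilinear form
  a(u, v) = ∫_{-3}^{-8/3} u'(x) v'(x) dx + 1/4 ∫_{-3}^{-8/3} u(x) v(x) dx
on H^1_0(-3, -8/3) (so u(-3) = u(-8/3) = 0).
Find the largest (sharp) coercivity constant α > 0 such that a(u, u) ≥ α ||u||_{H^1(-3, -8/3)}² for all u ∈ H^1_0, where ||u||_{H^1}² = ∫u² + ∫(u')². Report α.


α = (1 + 36*π^2)/(4*(1 + 9*π^2))

Coercivity of a(·,·) on H^1_0(-3, -8/3) means a(u, u) ≥ α ||u||_{H^1}² for every u ∈ H^1_0.
The interval has length L = 1/3, and Poincaré/coercivity depend only on L. Here a(u, u) = ∫(u')² + (1/4)·∫u².
Here 0 < c = 1/4 < 1. The condition a(u,u) ≥ α||u||_{H^1}² reads (1−α)∫(u')² ≥ (α−c)∫u². Any admissible α is ≤ 1 (rapidly oscillating u have ∫u²/∫(u')² → 0), and α = 1 would force 0 ≥ (1−c)∫u², impossible since c < 1; so 1−α > 0. By the sharp Poincaré inequality on H^1_0 of an interval of length L, ∫(u')² ≥ (π/L)²∫u² with equality for the first sine mode sin(π(x−x₀)/L) (x₀ the left endpoint), so the inequality holds for all u iff (1−α)(π/L)² ≥ α − c, i.e. α ≤ ((π/L)² + c)/((π/L)² + 1) = (1 + c(L/π)²)/(1 + (L/π)²). With (π/L)² = 9*π^2 and c = 1/4, the largest admissible constant is α = ((π/L)² + c)/((π/L)² + 1).
Simplifying, α = (1 + 36*π^2)/(4*(1 + 9*π^2)).


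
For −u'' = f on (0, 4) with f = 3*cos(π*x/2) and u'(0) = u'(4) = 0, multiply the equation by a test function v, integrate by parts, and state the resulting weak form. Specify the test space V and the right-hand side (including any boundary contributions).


V = H^1(0, 4) (no boundary constraint on v; u is determined up to an additive constant); weak form: ∫_0^4 u'v' dx = ∫_0^4 (3*cos(π*x/2)) v dx for all v ∈ V.

Multiply both sides by a test function v and integrate from 0 to 4:
  ∫_0^4 −u''(x) v(x) dx = ∫_0^4 f(x) v(x) dx.
Integrate the LHS by parts once:
  ∫_0^4 −u'' v dx = −[u'(x) v(x)]_0^4 + ∫_0^4 u'(x) v'(x) dx.
Thus ∫_0^4 u'(x) v'(x) dx = ∫_0^4 f(x) v(x) dx + [u'(x) v(x)]_0^4.
Choose V so that boundary terms are either known or forced to vanish.
u has homogeneous Neumann: u'(0) = u'(4) = 0. So [u' v]_0^4 = 0·v(4) − 0·v(0) = 0 for any v; take V = H^1(0, 4).
Weak formulation: find u (satisfying any essential BC) such that ∫_0^4 u'(x) v'(x) dx = ∫_0^4 f v dx for all v ∈ V (homogeneous Neumann, so boundary terms vanish).
Substituting f(x) = 3*cos(π*x/2), the right-hand side is ∫_0^4 (3*cos(π*x/2)) v dx.
Compatibility check (pure Neumann): taking v ≡ 1 ∈ V gives 0 = ∫_0^4 f dx + (0) − (0), i.e. ∫_0^4 f dx must equal u'(0) − u'(4) = 0. Indeed ∫_0^4 (3*cos(π*x/2)) dx = 0, so the data are compatible. The solution is then unique only up to an additive constant (fix it e.g. by requiring ∫_0^4 u dx = 0).


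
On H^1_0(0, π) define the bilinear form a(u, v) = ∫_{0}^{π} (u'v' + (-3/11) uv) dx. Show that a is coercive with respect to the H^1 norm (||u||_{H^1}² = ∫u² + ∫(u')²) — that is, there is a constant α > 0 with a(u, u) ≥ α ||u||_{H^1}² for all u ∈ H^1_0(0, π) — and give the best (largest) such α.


α = 4/11

Coercivity of a(·,·) on H^1_0(0, π) means a(u, u) ≥ α ||u||_{H^1}² for every u ∈ H^1_0.
The interval has length L = π, and Poincaré/coercivity depend only on L. Here a(u, u) = ∫(u')² + (-3/11)·∫u².
Here c = -3/11 < 0 with |c| < (π/L)² = 1, so coercivity still holds. The condition a(u,u) ≥ α||u||_{H^1}² reads (1−α)∫(u')² ≥ (α−c)∫u². Any admissible α is ≤ 1 (rapidly oscillating u have ∫u²/∫(u')² → 0), and α = 1 would force 0 ≥ (1−c)∫u², impossible since c < 1; so 1−α > 0. By the sharp Poincaré inequality on H^1_0 of an interval of length L, ∫(u')² ≥ (π/L)²∫u² with equality for the first sine mode sin(π(x−x₀)/L) (x₀ the left endpoint), so the inequality holds for all u iff (1−α)(π/L)² ≥ α − c, i.e. α ≤ ((π/L)² + c)/((π/L)² + 1) = (1 + c(L/π)²)/(1 + (L/π)²). (Direct route, valid since c ≤ 0: Poincaré gives c∫u² ≥ c(L/π)²∫(u')², so a(u,u) ≥ (1 + c(L/π)²)∫(u')², while ||u||_{H^1}² ≤ (1 + (L/π)²)∫(u')²; dividing yields the same α.) With (π/L)² = 1 and c = -3/11, the largest admissible constant is α = ((π/L)² + c)/((π/L)² + 1).
Simplifying, α = 4/11.


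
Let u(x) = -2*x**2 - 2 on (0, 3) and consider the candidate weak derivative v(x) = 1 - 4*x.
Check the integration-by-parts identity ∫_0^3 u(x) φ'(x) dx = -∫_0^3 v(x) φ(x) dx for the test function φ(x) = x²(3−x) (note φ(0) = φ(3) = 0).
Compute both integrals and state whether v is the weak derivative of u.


LHS = 243/5, RHS = 837/20. No, v is not the weak derivative of u.

u(x) = -2*x**2 - 2, classical derivative u'(x) = -4*x.
φ(x) = x²(3−x), so φ'(x) = 3*x*(2 - x).
Note φ(0) = φ(3) = 0, so the boundary term u·φ vanishes.
LHS = ∫_0^3 u(x) φ'(x) dx = ∫_0^3 (6*x^4 - 12*x^3 + 6*x^2 - 12*x) dx. Term by term:
  ∫_0^3 6*x^4 dx = 1458/5;  ∫_0^3 -12*x^3 dx = -243;  ∫_0^3 6*x^2 dx = 54;
  ∫_0^3 -12*x dx = -54.
Sum: 1458/5 − 243 + 54 − 54 = 243/5.
So LHS = 243/5.
∫_0^3 v(x) φ(x) dx = ∫_0^3 (4*x^4 - 13*x^3 + 3*x^2) dx. Term by term:
  ∫_0^3 4*x^4 dx = 972/5;  ∫_0^3 -13*x^3 dx = -1053/4;  ∫_0^3 3*x^2 dx = 27.
Sum: 972/5 − 1053/4 + 27 = -837/20.
So RHS = -∫_0^3 v(x) φ(x) dx = 837/20.
LHS − RHS = 27/4 ≠ 0, so the identity fails.
(For a valid weak derivative the identity must hold for EVERY test function, in particular this one. The failure shows v is NOT the weak derivative of u.)
Correct weak derivative would be u'(x) = -4*x.
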